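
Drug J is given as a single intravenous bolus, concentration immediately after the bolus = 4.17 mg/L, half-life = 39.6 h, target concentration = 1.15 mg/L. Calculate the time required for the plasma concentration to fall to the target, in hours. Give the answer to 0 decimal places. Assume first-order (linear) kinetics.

k = ln2 / t½ = 0.693147 / 39.6 = 0.01750 h⁻¹
t = ln(C₀ / C) / k = ln(4.170 / 1.15) / 0.01750
  = ln(3.626) / 0.01750 = 1.288 / 0.01750 = 73.60 h

74 h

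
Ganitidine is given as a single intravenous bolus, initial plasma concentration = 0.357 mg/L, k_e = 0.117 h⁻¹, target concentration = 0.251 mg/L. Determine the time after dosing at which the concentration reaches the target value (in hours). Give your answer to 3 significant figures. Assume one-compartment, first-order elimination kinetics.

t = ln(C₀ / C) / k = ln(0.3570 / 0.251) / 0.1170
  = ln(1.422) / 0.1170 = 0.3521 / 0.1170 = 3.009 h

3.01 h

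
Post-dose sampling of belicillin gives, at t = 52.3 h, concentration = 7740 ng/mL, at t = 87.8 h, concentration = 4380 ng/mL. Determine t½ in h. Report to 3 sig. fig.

43.2 h

k = ln(C₁/C₂) / (t₂ − t₁) = ln(7740/4380) / (87.8 − 52.3)
  = 0.5694 / 35.50 = 0.01604 h⁻¹
t½ = ln2 / k = 0.693147 / 0.01604 = 43.21 h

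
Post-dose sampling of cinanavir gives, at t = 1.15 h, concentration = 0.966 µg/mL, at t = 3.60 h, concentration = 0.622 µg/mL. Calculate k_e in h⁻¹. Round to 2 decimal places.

0.18 h⁻¹

k = ln(C₁/C₂) / (t₂ − t₁) = ln(0.966/0.622) / (3.60 − 1.15)
  = 0.4402 / 2.450 = 0.1797 h⁻¹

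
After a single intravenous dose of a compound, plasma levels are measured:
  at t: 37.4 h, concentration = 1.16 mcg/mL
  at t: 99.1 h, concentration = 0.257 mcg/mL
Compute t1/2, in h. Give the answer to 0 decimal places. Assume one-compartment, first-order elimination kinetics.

28 h

k = ln(C₁/C₂) / (t₂ − t₁) = ln(1.16/0.257) / (99.1 − 37.4)
  = 1.507 / 61.70 = 0.02442 h⁻¹
t½ = ln2 / k = 0.693147 / 0.02442 = 28.38 h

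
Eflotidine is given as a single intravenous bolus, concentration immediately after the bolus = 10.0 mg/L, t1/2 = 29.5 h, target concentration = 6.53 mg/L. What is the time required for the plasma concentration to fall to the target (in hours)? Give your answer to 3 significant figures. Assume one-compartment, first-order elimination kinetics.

18.1 h

k = ln2 / t½ = 0.693147 / 29.5 = 0.02350 h⁻¹
t = ln(C₀ / C) / k = ln(10.00 / 6.53) / 0.02350
  = ln(1.531) / 0.02350 = 0.4259 / 0.02350 = 18.12 h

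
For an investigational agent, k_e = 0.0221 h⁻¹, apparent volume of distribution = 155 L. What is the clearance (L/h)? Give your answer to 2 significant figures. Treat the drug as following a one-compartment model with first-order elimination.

CL = k × Vd = 0.0221 × 155 = 3.426 L/h

3.4 L/h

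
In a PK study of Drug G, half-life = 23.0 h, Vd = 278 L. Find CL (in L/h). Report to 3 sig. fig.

8.38 L/h

k = ln2 / t½ = 0.693147 / 23.0 = 0.03014 h⁻¹
CL = k × Vd = 0.03014 × 278 = 8.379 L/h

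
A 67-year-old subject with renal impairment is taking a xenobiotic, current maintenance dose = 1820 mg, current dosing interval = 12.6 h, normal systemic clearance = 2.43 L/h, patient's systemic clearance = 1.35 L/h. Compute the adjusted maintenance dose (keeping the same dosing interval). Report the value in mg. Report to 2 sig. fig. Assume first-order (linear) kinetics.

1000 mg

To keep the same average steady-state level, dosing rate must scale with clearance.
CL ratio = 1.35 / 2.43 = 0.5556
New dose (same interval) = 1820 × 0.5556 = 1011 mg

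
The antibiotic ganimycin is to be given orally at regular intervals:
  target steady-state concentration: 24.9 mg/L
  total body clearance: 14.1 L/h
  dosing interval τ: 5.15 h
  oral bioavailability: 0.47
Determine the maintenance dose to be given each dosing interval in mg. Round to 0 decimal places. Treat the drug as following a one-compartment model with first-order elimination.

At steady state, F × (Dose/τ) = Css × CL.
Dose = Css × CL × τ / F = 24.9 × 14.10 × 5.15 / 0.47 = 3847 mg

3847 mg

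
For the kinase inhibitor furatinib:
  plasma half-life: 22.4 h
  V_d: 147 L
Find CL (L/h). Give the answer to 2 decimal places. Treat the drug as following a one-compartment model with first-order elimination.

k = ln2 / t½ = 0.693147 / 22.4 = 0.03094 h⁻¹
CL = k × Vd = 0.03094 × 147 = 4.548 L/h

4.55 L/h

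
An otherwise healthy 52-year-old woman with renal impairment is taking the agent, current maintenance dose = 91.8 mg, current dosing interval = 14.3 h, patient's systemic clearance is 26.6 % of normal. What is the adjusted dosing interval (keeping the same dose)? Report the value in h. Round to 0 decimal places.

To keep the same average steady-state level, dosing rate must scale with clearance.
CL ratio = 26.6 / 100 = 0.2660
New interval (same dose) = 14.3 / 0.2660 = 53.76 h

54 h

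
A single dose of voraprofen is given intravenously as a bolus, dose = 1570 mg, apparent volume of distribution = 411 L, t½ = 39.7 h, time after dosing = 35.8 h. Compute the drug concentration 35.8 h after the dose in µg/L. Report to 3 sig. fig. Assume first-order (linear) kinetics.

2040 µg/L

C₀ = Dose / Vd = 1570 / 411 = 3.820 mg/L
k = ln2 / t½ = 0.693147 / 39.7 = 0.01746 h⁻¹
C = C₀ · e^(−k·t) = 3.820 × e^(−0.01746 × 35.8)
  = 3.820 × 0.5352 = 2.044 mg/L
Convert: 2.044 mg/L × 1000 = 2044 µg/L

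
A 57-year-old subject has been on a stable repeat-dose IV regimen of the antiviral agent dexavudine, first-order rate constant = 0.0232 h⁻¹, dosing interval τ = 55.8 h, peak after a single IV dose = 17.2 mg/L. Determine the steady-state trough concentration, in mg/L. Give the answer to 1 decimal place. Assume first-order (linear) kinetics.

6.5 mg/L

e^(−kτ) = e^(−0.02320 × 55.8) = 0.2740
Accumulation ratio R = 1 / (1 − e^(−kτ)) = 1 / (1 − 0.2740) = 1.377
Steady-state trough = C₀ × R × e^(−kτ) = 17.2 × 1.377 × 0.2740 = 6.490 mg/L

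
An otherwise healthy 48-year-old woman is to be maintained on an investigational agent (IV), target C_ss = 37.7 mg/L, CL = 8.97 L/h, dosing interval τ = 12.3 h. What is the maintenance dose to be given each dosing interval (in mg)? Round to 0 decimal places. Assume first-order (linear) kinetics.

At steady state, Dose/τ = Css × CL.
Dose = Css × CL × τ = 37.7 × 8.970 × 12.3 = 4159 mg

4159 mg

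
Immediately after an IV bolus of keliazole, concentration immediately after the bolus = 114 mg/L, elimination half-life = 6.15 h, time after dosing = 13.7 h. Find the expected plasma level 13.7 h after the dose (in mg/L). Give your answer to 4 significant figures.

k = ln2 / t½ = 0.693147 / 6.15 = 0.1127 h⁻¹
C = C₀ · e^(−k·t) = 114.0 × e^(−0.1127 × 13.7)
  = 114.0 × 0.2135 = 24.34 mg/L

24.34 mg/L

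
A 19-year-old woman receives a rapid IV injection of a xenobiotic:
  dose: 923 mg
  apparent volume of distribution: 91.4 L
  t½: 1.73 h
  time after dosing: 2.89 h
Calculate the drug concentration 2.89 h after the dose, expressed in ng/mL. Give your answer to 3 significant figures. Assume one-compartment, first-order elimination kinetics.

3170 ng/mL

C₀ = Dose / Vd = 923.0 / 91.4 = 10.10 mg/L
k = ln2 / t½ = 0.693147 / 1.73 = 0.4007 h⁻¹
C = C₀ · e^(−k·t) = 10.10 × e^(−0.4007 × 2.89)
  = 10.10 × 0.3141 = 3.172 mg/L
Convert: 3.172 mg/L × 1000 = 3172 ng/mL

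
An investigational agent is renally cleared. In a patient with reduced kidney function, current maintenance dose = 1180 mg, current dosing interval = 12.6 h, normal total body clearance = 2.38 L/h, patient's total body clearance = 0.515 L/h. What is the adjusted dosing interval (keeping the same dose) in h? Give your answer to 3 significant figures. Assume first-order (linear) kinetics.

To keep the same average steady-state level, dosing rate must scale with clearance.
CL ratio = 0.515 / 2.38 = 0.2164
New interval (same dose) = 12.6 / 0.2164 = 58.23 h

58.2 h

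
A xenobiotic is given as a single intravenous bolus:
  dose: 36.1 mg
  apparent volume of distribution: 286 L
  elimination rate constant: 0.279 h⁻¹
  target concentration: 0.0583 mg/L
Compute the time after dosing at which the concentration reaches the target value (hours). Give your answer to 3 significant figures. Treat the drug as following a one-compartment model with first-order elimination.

2.77 h

C₀ = Dose / Vd = 36.10 / 286 = 0.1262 mg/L
t = ln(C₀ / C) / k = ln(0.1262 / 0.0583) / 0.2790
  = ln(2.165) / 0.2790 = 0.7724 / 0.2790 = 2.768 h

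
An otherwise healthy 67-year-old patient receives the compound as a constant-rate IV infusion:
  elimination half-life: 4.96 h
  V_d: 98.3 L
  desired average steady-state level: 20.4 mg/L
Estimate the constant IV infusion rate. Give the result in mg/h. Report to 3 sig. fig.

k = ln2 / t½ = 0.693147 / 4.96 = 0.1397 h⁻¹
CL = k × Vd = 0.1397 × 98.3 = 13.73 L/h
At steady state, infusion rate R₀ = Css × CL = 20.4 × 13.73 = 280.1 mg/h

280 mg/h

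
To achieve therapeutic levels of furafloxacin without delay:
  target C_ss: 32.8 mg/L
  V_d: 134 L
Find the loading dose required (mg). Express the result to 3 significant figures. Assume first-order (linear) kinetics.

LD = Css × Vd = 32.8 × 134 = 4395 mg

4400 mg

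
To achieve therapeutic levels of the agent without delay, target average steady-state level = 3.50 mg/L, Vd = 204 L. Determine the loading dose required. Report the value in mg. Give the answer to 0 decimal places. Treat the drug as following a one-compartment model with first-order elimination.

714 mg

LD = Css × Vd = 3.50 × 204 = 714.0 mg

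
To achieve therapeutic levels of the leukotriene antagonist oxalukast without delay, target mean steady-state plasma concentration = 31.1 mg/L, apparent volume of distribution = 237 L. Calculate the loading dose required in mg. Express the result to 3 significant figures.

7370 mg

LD = Css × Vd = 31.1 × 237 = 7371 mg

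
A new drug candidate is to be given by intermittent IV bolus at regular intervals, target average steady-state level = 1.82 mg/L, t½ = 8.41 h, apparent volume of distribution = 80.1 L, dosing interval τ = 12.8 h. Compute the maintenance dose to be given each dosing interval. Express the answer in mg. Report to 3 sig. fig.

k = ln2 / t½ = 0.693147 / 8.41 = 0.08242 h⁻¹
CL = k × Vd = 0.08242 × 80.1 = 6.602 L/h
At steady state, Dose/τ = Css × CL.
Dose = Css × CL × τ = 1.82 × 6.602 × 12.8 = 153.8 mg

154 mg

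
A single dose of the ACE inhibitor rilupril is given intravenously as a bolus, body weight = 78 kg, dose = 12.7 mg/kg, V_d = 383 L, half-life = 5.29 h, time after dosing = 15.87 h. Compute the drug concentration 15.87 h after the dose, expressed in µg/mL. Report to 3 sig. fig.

0.323 µg/mL

Total dose = 12.7 × 78 = 990.6 mg
C₀ = Dose / Vd = 990.6 / 383 = 2.586 mg/L
k = ln2 / t½ = 0.693147 / 5.29 = 0.1310 h⁻¹
t / t½ = 15.87 / 5.29 = 3 half-lives
C = C₀ × (1/2)^3 = 2.586 × 0.1250 = 0.3233 mg/L
(0.3233 mg/L = 0.3233 µg/mL)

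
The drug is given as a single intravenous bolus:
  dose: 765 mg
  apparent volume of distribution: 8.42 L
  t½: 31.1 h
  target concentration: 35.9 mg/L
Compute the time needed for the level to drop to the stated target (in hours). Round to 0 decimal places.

C₀ = Dose / Vd = 765.0 / 8.42 = 90.86 mg/L
k = ln2 / t½ = 0.693147 / 31.1 = 0.02229 h⁻¹
t = ln(C₀ / C) / k = ln(90.86 / 35.9) / 0.02229
  = ln(2.531) / 0.02229 = 0.9286 / 0.02229 = 41.66 h

42 h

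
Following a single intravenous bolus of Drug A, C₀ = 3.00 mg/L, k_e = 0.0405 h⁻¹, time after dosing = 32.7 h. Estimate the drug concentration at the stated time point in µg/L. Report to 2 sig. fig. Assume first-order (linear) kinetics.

C = C₀ · e^(−k·t) = 3.000 × e^(−0.04050 × 32.7)
  = 3.000 × 0.2660 = 0.7980 mg/L
Convert: 0.7980 mg/L × 1000 = 798.0 µg/L

800 µg/L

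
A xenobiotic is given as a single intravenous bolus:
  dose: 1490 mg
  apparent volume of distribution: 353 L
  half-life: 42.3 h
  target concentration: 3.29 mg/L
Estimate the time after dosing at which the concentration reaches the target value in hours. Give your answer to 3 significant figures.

15.2 h

C₀ = Dose / Vd = 1490 / 353 = 4.221 mg/L
k = ln2 / t½ = 0.693147 / 42.3 = 0.01639 h⁻¹
t = ln(C₀ / C) / k = ln(4.221 / 3.29) / 0.01639
  = ln(1.283) / 0.01639 = 0.2492 / 0.01639 = 15.20 h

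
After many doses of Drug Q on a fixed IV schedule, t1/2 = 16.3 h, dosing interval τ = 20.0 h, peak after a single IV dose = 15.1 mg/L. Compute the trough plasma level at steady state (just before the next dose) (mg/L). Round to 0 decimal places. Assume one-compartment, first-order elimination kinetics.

k = ln2 / t½ = 0.693147 / 16.3 = 0.04252 h⁻¹
e^(−kτ) = e^(−0.04252 × 20.0) = 0.4272
Accumulation ratio R = 1 / (1 − e^(−kτ)) = 1 / (1 − 0.4272) = 1.746
Steady-state trough = C₀ × R × e^(−kτ) = 15.1 × 1.746 × 0.4272 = 11.26 mg/L

11 mg/L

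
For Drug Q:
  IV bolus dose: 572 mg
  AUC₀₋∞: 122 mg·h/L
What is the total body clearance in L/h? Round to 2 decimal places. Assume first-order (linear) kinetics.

CL = Dose / AUC = 572 / 122 = 4.689 L/h

4.69 L/h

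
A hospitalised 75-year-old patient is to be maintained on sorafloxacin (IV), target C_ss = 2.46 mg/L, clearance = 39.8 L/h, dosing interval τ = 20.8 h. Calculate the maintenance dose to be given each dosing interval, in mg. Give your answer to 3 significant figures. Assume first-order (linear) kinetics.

At steady state, Dose/τ = Css × CL.
Dose = Css × CL × τ = 2.46 × 39.80 × 20.8 = 2036 mg

2040 mg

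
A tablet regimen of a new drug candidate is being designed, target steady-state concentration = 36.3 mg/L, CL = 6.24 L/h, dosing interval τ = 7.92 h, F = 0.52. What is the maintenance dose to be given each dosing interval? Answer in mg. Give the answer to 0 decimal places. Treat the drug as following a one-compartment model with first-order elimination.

At steady state, F × (Dose/τ) = Css × CL.
Dose = Css × CL × τ / F = 36.3 × 6.240 × 7.92 / 0.52 = 3450 mg

3450 mg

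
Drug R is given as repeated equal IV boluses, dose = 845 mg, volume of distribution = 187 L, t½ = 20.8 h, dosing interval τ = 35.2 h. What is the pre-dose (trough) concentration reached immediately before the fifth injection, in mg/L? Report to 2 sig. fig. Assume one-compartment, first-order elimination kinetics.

C₀ per dose = Dose / Vd = 845 / 187 = 4.519 mg/L
k = ln2 / t½ = 0.693147 / 20.8 = 0.03332 h⁻¹
Fraction remaining after one interval: r = e^(−kτ) = e^(−0.03332 × 35.2) = 0.3095
Before dose 5, 4 doses have been given (aged 1τ, 2τ, 3τ, 4τ).
C_trough = C₀ × (r + r² + … + r^4) = C₀ × r(1−r^4)/(1−r)
        = 4.519 × 0.3095 × (1 − 0.009176) / (1 − 0.3095) = 2.007 mg/L

2.0 mg/L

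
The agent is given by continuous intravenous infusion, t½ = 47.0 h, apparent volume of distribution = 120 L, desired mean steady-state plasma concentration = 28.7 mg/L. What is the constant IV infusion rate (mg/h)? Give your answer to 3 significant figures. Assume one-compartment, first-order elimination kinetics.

50.8 mg/h

k = ln2 / t½ = 0.693147 / 47.0 = 0.01475 h⁻¹
CL = k × Vd = 0.01475 × 120 = 1.770 L/h
At steady state, infusion rate R₀ = Css × CL = 28.7 × 1.770 = 50.80 mg/h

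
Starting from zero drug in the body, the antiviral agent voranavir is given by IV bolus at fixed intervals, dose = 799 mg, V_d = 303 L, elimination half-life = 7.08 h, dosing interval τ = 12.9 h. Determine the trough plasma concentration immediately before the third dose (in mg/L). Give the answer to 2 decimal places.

0.96 mg/L

C₀ per dose = Dose / Vd = 799 / 303 = 2.637 mg/L
k = ln2 / t½ = 0.693147 / 7.08 = 0.09790 h⁻¹
Fraction remaining after one interval: r = e^(−kτ) = e^(−0.09790 × 12.9) = 0.2828
Before dose 3, 2 doses have been given (aged 1τ, 2τ).
C_trough = C₀ × (r + r²) = 2.637 × (0.2828 + 0.07998) = 0.9567 mg/L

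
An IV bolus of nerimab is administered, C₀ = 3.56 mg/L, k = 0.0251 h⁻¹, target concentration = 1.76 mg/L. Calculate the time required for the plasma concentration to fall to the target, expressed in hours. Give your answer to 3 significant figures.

t = ln(C₀ / C) / k = ln(3.560 / 1.76) / 0.02510
  = ln(2.023) / 0.02510 = 0.7046 / 0.02510 = 28.07 h

28.1 h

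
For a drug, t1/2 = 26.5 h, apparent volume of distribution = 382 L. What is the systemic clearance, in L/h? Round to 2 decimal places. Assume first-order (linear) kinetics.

k = ln2 / t½ = 0.693147 / 26.5 = 0.02616 h⁻¹
CL = k × Vd = 0.02616 × 382 = 9.993 L/h

9.99 L/h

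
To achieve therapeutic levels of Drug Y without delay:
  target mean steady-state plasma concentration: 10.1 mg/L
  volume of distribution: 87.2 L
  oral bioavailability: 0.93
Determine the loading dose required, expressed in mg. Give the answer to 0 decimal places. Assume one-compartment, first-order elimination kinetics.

LD = Css × Vd / F = 10.1 × 87.2 / 0.93 = 947.0 mg

947 mg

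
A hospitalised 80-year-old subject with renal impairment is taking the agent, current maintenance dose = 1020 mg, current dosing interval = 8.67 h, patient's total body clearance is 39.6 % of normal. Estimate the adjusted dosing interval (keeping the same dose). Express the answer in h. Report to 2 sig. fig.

22 h

To keep the same average steady-state level, dosing rate must scale with clearance.
CL ratio = 39.6 / 100 = 0.3960
New interval (same dose) = 8.67 / 0.3960 = 21.89 h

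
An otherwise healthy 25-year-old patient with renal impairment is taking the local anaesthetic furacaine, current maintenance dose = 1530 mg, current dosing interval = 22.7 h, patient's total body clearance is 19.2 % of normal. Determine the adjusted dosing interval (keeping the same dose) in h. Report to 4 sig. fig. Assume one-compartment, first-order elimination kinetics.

To keep the same average steady-state level, dosing rate must scale with clearance.
CL ratio = 19.2 / 100 = 0.1920
New interval (same dose) = 22.7 / 0.1920 = 118.2 h

118.2 h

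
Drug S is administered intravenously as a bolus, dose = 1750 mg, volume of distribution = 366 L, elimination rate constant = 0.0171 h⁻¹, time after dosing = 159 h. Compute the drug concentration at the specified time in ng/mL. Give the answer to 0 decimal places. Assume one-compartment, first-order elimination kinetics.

315 ng/mL

C₀ = Dose / Vd = 1750 / 366 = 4.781 mg/L
C = C₀ · e^(−k·t) = 4.781 × e^(−0.01710 × 159)
  = 4.781 × 0.06595 = 0.3153 mg/L
Convert: 0.3153 mg/L × 1000 = 315.3 ng/mL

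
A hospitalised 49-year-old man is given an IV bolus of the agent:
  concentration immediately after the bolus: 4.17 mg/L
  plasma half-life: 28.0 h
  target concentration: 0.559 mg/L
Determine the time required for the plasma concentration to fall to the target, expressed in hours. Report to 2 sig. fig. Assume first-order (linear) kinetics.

k = ln2 / t½ = 0.693147 / 28.0 = 0.02476 h⁻¹
t = ln(C₀ / C) / k = ln(4.170 / 0.559) / 0.02476
  = ln(7.460) / 0.02476 = 2.010 / 0.02476 = 81.18 h

81 h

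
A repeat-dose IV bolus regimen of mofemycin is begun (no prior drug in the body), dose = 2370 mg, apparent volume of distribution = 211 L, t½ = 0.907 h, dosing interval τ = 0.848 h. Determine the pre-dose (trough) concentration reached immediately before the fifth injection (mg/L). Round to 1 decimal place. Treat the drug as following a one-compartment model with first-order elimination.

C₀ per dose = Dose / Vd = 2370 / 211 = 11.23 mg/L
k = ln2 / t½ = 0.693147 / 0.907 = 0.7642 h⁻¹
Fraction remaining after one interval: r = e^(−kτ) = e^(−0.7642 × 0.848) = 0.5231
Before dose 5, 4 doses have been given (aged 1τ, 2τ, 3τ, 4τ).
C_trough = C₀ × (r + r² + … + r^4) = C₀ × r(1−r^4)/(1−r)
        = 11.23 × 0.5231 × (1 − 0.07488) / (1 − 0.5231) = 11.40 mg/L

11.4 mg/L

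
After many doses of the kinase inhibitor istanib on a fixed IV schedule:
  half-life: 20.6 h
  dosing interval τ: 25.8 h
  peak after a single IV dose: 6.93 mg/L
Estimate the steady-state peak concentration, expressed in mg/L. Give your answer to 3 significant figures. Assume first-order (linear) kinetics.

k = ln2 / t½ = 0.693147 / 20.6 = 0.03365 h⁻¹
e^(−kτ) = e^(−0.03365 × 25.8) = 0.4197
Accumulation ratio R = 1 / (1 − e^(−kτ)) = 1 / (1 − 0.4197) = 1.723
Steady-state peak = C₀ × R = 6.93 × 1.723 = 11.94 mg/L

11.9 mg/L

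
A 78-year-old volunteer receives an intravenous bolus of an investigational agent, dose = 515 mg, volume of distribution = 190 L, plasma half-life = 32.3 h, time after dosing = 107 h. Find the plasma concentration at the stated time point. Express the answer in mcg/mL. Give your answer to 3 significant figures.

C₀ = Dose / Vd = 515.0 / 190 = 2.711 mg/L
k = ln2 / t½ = 0.693147 / 32.3 = 0.02146 h⁻¹
C = C₀ · e^(−k·t) = 2.711 × e^(−0.02146 × 107)
  = 2.711 × 0.1006 = 0.2727 mg/L
(0.2727 mg/L = 0.2727 mcg/mL)

0.273 mcg/mL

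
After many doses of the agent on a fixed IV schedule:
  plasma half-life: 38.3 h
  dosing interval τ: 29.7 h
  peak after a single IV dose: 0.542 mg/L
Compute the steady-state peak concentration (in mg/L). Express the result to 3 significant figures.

k = ln2 / t½ = 0.693147 / 38.3 = 0.01810 h⁻¹
e^(−kτ) = e^(−0.01810 × 29.7) = 0.5842
Accumulation ratio R = 1 / (1 − e^(−kτ)) = 1 / (1 − 0.5842) = 2.405
Steady-state peak = C₀ × R = 0.542 × 2.405 = 1.304 mg/L

1.30 mg/L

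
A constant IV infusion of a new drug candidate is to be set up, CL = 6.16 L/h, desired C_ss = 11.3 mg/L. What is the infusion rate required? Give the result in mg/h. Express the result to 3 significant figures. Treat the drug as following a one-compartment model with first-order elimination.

69.6 mg/h

At steady state, infusion rate R₀ = Css × CL = 11.3 × 6.160 = 69.61 mg/h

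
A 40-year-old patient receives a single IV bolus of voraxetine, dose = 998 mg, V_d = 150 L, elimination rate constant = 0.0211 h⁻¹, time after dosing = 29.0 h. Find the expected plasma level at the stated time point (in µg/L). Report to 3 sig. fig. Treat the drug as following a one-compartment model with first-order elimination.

C₀ = Dose / Vd = 998.0 / 150 = 6.653 mg/L
C = C₀ · e^(−k·t) = 6.653 × e^(−0.02110 × 29.0)
  = 6.653 × 0.5423 = 3.608 mg/L
Convert: 3.608 mg/L × 1000 = 3608 µg/L

3610 µg/L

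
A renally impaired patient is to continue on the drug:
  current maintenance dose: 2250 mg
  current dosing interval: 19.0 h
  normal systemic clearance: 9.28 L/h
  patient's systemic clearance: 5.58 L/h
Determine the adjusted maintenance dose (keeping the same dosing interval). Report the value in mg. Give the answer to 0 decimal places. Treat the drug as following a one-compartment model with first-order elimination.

To keep the same average steady-state level, dosing rate must scale with clearance.
CL ratio = 5.58 / 9.28 = 0.6013
New dose (same interval) = 2250 × 0.6013 = 1353 mg

1353 mg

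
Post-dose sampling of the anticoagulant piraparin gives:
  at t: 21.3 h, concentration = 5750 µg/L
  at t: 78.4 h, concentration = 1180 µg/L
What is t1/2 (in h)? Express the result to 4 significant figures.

24.99 h

k = ln(C₁/C₂) / (t₂ − t₁) = ln(5750/1180) / (78.4 − 21.3)
  = 1.584 / 57.10 = 0.02774 h⁻¹
t½ = ln2 / k = 0.693147 / 0.02774 = 24.99 h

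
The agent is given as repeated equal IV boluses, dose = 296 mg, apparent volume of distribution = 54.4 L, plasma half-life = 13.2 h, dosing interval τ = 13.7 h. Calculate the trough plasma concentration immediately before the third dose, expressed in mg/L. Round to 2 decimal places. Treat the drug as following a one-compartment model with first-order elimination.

C₀ per dose = Dose / Vd = 296 / 54.4 = 5.441 mg/L
k = ln2 / t½ = 0.693147 / 13.2 = 0.05251 h⁻¹
Fraction remaining after one interval: r = e^(−kτ) = e^(−0.05251 × 13.7) = 0.4871
Before dose 3, 2 doses have been given (aged 1τ, 2τ).
C_trough = C₀ × (r + r²) = 5.441 × (0.4871 + 0.2373) = 3.941 mg/L

3.94 mg/L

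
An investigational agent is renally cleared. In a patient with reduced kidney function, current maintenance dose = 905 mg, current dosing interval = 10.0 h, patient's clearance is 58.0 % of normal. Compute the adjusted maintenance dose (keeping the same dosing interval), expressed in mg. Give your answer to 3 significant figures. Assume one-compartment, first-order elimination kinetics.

To keep the same average steady-state level, dosing rate must scale with clearance.
CL ratio = 58.0 / 100 = 0.5800
New dose (same interval) = 905 × 0.5800 = 524.9 mg

525 mg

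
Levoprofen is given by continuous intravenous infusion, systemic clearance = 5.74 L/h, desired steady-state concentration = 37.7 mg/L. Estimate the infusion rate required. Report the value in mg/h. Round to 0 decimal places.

At steady state, infusion rate R₀ = Css × CL = 37.7 × 5.740 = 216.4 mg/h

216 mg/h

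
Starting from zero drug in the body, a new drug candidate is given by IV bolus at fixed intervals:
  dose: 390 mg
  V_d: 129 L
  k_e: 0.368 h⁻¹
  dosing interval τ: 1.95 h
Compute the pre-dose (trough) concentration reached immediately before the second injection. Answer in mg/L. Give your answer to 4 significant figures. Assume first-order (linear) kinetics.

1.475 mg/L

C₀ per dose = Dose / Vd = 390 / 129 = 3.023 mg/L
Fraction remaining after one interval: r = e^(−kτ) = e^(−0.3680 × 1.95) = 0.4879
Before dose 2, 1 dose has been given (aged 1τ).
C_trough = C₀ × r = 3.023 × 0.4879 = 1.475 mg/L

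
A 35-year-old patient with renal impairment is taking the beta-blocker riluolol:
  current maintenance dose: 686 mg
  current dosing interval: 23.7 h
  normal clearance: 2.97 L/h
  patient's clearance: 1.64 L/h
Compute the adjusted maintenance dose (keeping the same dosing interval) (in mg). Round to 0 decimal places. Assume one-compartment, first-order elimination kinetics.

379 mg

To keep the same average steady-state level, dosing rate must scale with clearance.
CL ratio = 1.64 / 2.97 = 0.5522
New dose (same interval) = 686 × 0.5522 = 378.8 mg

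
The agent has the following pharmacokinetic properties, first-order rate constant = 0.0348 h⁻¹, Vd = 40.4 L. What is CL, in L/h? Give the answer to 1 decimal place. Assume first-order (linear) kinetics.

CL = k × Vd = 0.0348 × 40.4 = 1.406 L/h

1.4 L/h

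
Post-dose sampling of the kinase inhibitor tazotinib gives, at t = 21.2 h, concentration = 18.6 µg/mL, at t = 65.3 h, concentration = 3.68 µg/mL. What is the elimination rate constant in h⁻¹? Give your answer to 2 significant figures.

0.037 h⁻¹

k = ln(C₁/C₂) / (t₂ − t₁) = ln(18.6/3.68) / (65.3 − 21.2)
  = 1.620 / 44.10 = 0.03673 h⁻¹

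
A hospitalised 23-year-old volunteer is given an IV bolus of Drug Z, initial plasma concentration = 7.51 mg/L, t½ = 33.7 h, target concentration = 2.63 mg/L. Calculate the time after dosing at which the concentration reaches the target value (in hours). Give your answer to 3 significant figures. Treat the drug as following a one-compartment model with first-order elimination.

k = ln2 / t½ = 0.693147 / 33.7 = 0.02057 h⁻¹
t = ln(C₀ / C) / k = ln(7.510 / 2.63) / 0.02057
  = ln(2.856) / 0.02057 = 1.049 / 0.02057 = 51.00 h

51.0 h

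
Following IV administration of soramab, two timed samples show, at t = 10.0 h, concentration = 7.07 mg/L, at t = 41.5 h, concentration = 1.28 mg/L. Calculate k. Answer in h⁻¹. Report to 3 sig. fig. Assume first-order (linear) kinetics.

0.0543 h⁻¹

k = ln(C₁/C₂) / (t₂ − t₁) = ln(7.07/1.28) / (41.5 − 10.0)
  = 1.709 / 31.50 = 0.05425 h⁻¹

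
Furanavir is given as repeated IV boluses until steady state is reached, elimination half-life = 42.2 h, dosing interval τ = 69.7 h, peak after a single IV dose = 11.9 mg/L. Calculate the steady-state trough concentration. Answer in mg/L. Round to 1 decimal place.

k = ln2 / t½ = 0.693147 / 42.2 = 0.01643 h⁻¹
e^(−kτ) = e^(−0.01643 × 69.7) = 0.3182
Accumulation ratio R = 1 / (1 − e^(−kτ)) = 1 / (1 − 0.3182) = 1.467
Steady-state trough = C₀ × R × e^(−kτ) = 11.9 × 1.467 × 0.3182 = 5.555 mg/L

5.6 mg/L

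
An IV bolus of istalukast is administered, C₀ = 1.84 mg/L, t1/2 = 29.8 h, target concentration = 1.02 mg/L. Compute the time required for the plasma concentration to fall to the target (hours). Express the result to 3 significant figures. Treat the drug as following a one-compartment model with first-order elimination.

k = ln2 / t½ = 0.693147 / 29.8 = 0.02326 h⁻¹
t = ln(C₀ / C) / k = ln(1.840 / 1.02) / 0.02326
  = ln(1.804) / 0.02326 = 0.5900 / 0.02326 = 25.37 h

25.4 h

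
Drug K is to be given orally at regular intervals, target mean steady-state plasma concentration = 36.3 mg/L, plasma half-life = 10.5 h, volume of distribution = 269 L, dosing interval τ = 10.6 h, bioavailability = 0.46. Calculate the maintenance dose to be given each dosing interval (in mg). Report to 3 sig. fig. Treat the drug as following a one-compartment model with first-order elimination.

k = ln2 / t½ = 0.693147 / 10.5 = 0.06601 h⁻¹
CL = k × Vd = 0.06601 × 269 = 17.76 L/h
At steady state, F × (Dose/τ) = Css × CL.
Dose = Css × CL × τ / F = 36.3 × 17.76 × 10.6 / 0.46 = 14860 mg

14900 mg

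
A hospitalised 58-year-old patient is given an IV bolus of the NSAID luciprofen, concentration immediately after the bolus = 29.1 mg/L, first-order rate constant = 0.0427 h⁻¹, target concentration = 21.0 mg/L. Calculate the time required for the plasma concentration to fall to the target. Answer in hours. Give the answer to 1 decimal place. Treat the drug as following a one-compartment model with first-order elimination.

t = ln(C₀ / C) / k = ln(29.10 / 21.0) / 0.04270
  = ln(1.386) / 0.04270 = 0.3264 / 0.04270 = 7.644 h

7.6 h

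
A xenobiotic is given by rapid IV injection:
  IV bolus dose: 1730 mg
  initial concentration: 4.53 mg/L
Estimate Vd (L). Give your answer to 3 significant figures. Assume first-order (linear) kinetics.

382 L

Vd = Dose / C₀ = 1730 / 4.53 = 381.9 L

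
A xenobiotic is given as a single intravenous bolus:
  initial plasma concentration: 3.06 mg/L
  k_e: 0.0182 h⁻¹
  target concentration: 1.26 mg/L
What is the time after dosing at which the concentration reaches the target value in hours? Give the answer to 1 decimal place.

48.8 h

t = ln(C₀ / C) / k = ln(3.060 / 1.26) / 0.01820
  = ln(2.429) / 0.01820 = 0.8875 / 0.01820 = 48.76 h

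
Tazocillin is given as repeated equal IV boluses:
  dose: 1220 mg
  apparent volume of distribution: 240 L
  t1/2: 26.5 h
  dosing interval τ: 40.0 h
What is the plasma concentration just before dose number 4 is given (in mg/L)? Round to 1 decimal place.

2.6 mg/L

C₀ per dose = Dose / Vd = 1220 / 240 = 5.083 mg/L
k = ln2 / t½ = 0.693147 / 26.5 = 0.02616 h⁻¹
Fraction remaining after one interval: r = e^(−kτ) = e^(−0.02616 × 40.0) = 0.3512
Before dose 4, 3 doses have been given (aged 1τ, 2τ, 3τ).
C_trough = C₀ × (r + r² + … + r^3) = C₀ × r(1−r^3)/(1−r)
        = 5.083 × 0.3512 × (1 − 0.04332) / (1 − 0.3512) = 2.632 mg/L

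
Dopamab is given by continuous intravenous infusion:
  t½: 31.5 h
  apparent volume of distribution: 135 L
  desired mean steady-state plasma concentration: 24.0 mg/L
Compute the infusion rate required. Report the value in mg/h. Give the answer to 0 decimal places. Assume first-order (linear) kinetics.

71 mg/h

k = ln2 / t½ = 0.693147 / 31.5 = 0.02200 h⁻¹
CL = k × Vd = 0.02200 × 135 = 2.970 L/h
At steady state, infusion rate R₀ = Css × CL = 24.0 × 2.970 = 71.28 mg/h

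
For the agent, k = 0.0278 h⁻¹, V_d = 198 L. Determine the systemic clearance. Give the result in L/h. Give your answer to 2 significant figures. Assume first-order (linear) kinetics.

5.5 L/h

CL = k × Vd = 0.0278 × 198 = 5.504 L/h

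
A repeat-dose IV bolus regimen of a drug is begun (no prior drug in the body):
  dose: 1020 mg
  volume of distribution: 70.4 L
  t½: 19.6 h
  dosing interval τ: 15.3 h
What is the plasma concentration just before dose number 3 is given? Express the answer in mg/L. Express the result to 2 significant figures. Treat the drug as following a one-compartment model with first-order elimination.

C₀ per dose = Dose / Vd = 1020 / 70.4 = 14.49 mg/L
k = ln2 / t½ = 0.693147 / 19.6 = 0.03536 h⁻¹
Fraction remaining after one interval: r = e^(−kτ) = e^(−0.03536 × 15.3) = 0.5822
Before dose 3, 2 doses have been given (aged 1τ, 2τ).
C_trough = C₀ × (r + r²) = 14.49 × (0.5822 + 0.3390) = 13.35 mg/L

13 mg/L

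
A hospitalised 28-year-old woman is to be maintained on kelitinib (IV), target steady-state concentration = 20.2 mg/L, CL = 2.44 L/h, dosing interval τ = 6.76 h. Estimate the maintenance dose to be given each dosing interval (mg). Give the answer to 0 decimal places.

At steady state, Dose/τ = Css × CL.
Dose = Css × CL × τ = 20.2 × 2.440 × 6.76 = 333.2 mg

333 mg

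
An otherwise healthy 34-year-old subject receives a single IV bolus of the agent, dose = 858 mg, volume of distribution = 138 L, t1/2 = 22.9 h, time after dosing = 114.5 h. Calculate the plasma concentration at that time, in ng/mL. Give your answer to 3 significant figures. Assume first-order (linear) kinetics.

194 ng/mL

C₀ = Dose / Vd = 858.0 / 138 = 6.217 mg/L
k = ln2 / t½ = 0.693147 / 22.9 = 0.03027 h⁻¹
t / t½ = 114.5 / 22.9 = 5 half-lives
C = C₀ × (1/2)^5 = 6.217 × 0.03125 = 0.1943 mg/L
Convert: 0.1943 mg/L × 1000 = 194.3 ng/mL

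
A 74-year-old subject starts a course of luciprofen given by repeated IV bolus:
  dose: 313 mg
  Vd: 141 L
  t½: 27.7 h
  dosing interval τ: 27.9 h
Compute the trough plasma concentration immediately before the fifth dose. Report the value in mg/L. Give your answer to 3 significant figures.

2.06 mg/L

C₀ per dose = Dose / Vd = 313 / 141 = 2.220 mg/L
k = ln2 / t½ = 0.693147 / 27.7 = 0.02502 h⁻¹
Fraction remaining after one interval: r = e^(−kτ) = e^(−0.02502 × 27.9) = 0.4976
Before dose 5, 4 doses have been given (aged 1τ, 2τ, 3τ, 4τ).
C_trough = C₀ × (r + r² + … + r^4) = C₀ × r(1−r^4)/(1−r)
        = 2.220 × 0.4976 × (1 − 0.06131) / (1 − 0.4976) = 2.064 mg/L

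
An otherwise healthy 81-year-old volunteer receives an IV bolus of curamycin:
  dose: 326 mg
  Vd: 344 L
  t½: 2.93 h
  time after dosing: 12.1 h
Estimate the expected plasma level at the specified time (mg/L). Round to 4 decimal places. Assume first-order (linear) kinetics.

C₀ = Dose / Vd = 326.0 / 344 = 0.9477 mg/L
k = ln2 / t½ = 0.693147 / 2.93 = 0.2366 h⁻¹
C = C₀ · e^(−k·t) = 0.9477 × e^(−0.2366 × 12.1)
  = 0.9477 × 0.05711 = 0.05412 mg/L

0.0541 mg/L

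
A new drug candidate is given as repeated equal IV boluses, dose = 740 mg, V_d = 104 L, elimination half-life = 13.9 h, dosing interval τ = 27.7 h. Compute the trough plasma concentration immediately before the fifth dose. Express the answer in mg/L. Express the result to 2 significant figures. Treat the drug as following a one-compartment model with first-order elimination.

2.4 mg/L

C₀ per dose = Dose / Vd = 740 / 104 = 7.115 mg/L
k = ln2 / t½ = 0.693147 / 13.9 = 0.04987 h⁻¹
Fraction remaining after one interval: r = e^(−kτ) = e^(−0.04987 × 27.7) = 0.2512
Before dose 5, 4 doses have been given (aged 1τ, 2τ, 3τ, 4τ).
C_trough = C₀ × (r + r² + … + r^4) = C₀ × r(1−r^4)/(1−r)
        = 7.115 × 0.2512 × (1 − 0.003982) / (1 − 0.2512) = 2.377 mg/L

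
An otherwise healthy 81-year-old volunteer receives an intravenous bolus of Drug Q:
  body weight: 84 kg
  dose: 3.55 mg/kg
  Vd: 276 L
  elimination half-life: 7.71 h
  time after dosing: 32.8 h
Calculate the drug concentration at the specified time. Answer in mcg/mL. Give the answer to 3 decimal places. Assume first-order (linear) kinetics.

Total dose = 3.55 × 84 = 298.2 mg
C₀ = Dose / Vd = 298.2 / 276 = 1.080 mg/L
k = ln2 / t½ = 0.693147 / 7.71 = 0.08990 h⁻¹
C = C₀ · e^(−k·t) = 1.080 × e^(−0.08990 × 32.8)
  = 1.080 × 0.05241 = 0.05660 mg/L
(0.05660 mg/L = 0.05660 mcg/mL)

0.057 mcg/mL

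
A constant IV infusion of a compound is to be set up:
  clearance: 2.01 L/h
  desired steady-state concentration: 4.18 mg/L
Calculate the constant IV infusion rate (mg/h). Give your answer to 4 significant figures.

At steady state, infusion rate R₀ = Css × CL = 4.18 × 2.010 = 8.402 mg/h

8.402 mg/h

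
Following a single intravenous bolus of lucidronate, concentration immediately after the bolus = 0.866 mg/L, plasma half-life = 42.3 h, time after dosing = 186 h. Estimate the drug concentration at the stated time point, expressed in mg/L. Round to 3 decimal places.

0.041 mg/L

k = ln2 / t½ = 0.693147 / 42.3 = 0.01639 h⁻¹
C = C₀ · e^(−k·t) = 0.8660 × e^(−0.01639 × 186)
  = 0.8660 × 0.04743 = 0.04107 mg/L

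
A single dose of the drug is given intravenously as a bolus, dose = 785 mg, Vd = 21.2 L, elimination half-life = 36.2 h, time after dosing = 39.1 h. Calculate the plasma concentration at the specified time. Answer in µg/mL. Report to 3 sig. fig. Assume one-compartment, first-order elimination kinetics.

C₀ = Dose / Vd = 785.0 / 21.2 = 37.03 mg/L
k = ln2 / t½ = 0.693147 / 36.2 = 0.01915 h⁻¹
C = C₀ · e^(−k·t) = 37.03 × e^(−0.01915 × 39.1)
  = 37.03 × 0.4730 = 17.52 mg/L
(17.52 mg/L = 17.52 µg/mL)

17.5 µg/mL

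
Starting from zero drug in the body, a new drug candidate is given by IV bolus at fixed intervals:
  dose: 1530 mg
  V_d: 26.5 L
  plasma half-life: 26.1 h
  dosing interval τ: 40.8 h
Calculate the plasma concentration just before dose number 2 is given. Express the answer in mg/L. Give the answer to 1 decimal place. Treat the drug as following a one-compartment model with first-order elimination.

19.5 mg/L

C₀ per dose = Dose / Vd = 1530 / 26.5 = 57.74 mg/L
k = ln2 / t½ = 0.693147 / 26.1 = 0.02656 h⁻¹
Fraction remaining after one interval: r = e^(−kτ) = e^(−0.02656 × 40.8) = 0.3384
Before dose 2, 1 dose has been given (aged 1τ).
C_trough = C₀ × r = 57.74 × 0.3384 = 19.54 mg/L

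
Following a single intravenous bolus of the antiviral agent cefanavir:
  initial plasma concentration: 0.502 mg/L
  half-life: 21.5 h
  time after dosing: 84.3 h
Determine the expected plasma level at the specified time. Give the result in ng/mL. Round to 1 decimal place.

k = ln2 / t½ = 0.693147 / 21.5 = 0.03224 h⁻¹
C = C₀ · e^(−k·t) = 0.5020 × e^(−0.03224 × 84.3)
  = 0.5020 × 0.06602 = 0.03314 mg/L
Convert: 0.03314 mg/L × 1000 = 33.14 ng/mL

33.1 ng/mL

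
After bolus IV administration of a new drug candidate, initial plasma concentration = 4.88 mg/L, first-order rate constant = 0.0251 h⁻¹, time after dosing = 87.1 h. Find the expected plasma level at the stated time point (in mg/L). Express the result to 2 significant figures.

C = C₀ · e^(−k·t) = 4.880 × e^(−0.02510 × 87.1)
  = 4.880 × 0.1123 = 0.5480 mg/L

0.55 mg/L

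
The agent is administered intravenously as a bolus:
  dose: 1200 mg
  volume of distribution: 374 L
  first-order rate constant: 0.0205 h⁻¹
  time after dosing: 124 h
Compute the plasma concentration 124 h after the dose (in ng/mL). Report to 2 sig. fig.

C₀ = Dose / Vd = 1200 / 374 = 3.209 mg/L
C = C₀ · e^(−k·t) = 3.209 × e^(−0.02050 × 124)
  = 3.209 × 0.07871 = 0.2526 mg/L
Convert: 0.2526 mg/L × 1000 = 252.6 ng/mL

250 ng/mL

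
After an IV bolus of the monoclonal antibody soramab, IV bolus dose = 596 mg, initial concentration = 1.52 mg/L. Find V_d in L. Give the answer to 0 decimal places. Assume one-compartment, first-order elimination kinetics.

392 L

Vd = Dose / C₀ = 596.0 / 1.52 = 392.1 L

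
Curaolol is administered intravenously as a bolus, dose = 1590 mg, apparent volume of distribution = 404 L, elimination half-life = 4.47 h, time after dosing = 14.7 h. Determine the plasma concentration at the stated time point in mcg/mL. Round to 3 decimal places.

C₀ = Dose / Vd = 1590 / 404 = 3.936 mg/L
k = ln2 / t½ = 0.693147 / 4.47 = 0.1551 h⁻¹
C = C₀ · e^(−k·t) = 3.936 × e^(−0.1551 × 14.7)
  = 3.936 × 0.1023 = 0.4027 mg/L
(0.4027 mg/L = 0.4027 mcg/mL)

0.403 mcg/mL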